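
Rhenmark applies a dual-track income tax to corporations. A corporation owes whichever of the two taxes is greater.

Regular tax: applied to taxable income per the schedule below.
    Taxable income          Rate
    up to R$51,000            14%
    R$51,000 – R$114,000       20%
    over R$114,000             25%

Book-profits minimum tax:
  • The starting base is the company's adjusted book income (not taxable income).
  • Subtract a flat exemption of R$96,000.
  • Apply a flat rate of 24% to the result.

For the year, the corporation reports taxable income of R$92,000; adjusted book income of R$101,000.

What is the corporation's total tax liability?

R$15,340

Regular tax:
  R$51,000 × 14% = R$7,140
  R$41,000 × 20% = R$8,200
  → R$15,340

Book-profits minimum tax:
  Base (adjusted book income): R$101,000
  Less exemption R$96,000 → base R$5,000
  R$5,000 × 24% = R$1,200

R$15,340 > R$1,200, so the regular tax governs.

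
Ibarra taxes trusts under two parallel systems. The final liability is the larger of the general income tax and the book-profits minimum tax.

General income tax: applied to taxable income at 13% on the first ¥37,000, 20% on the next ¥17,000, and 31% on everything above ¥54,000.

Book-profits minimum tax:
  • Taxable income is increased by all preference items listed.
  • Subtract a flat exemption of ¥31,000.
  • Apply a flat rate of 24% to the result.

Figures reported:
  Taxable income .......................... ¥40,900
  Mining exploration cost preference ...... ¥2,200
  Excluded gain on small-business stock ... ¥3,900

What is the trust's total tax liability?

General income tax:
  ¥37,000 × 13% = ¥4,810
  ¥3,900 × 20% = ¥780
  → ¥5,590

Book-profits minimum tax:
  Adjusted income: ¥40,900 + ¥2,200 + ¥3,900 = ¥47,000
  Less exemption ¥31,000 → base ¥16,000
  ¥16,000 × 24% = ¥3,840

¥5,590 > ¥3,840, so the general income tax governs.

¥5,590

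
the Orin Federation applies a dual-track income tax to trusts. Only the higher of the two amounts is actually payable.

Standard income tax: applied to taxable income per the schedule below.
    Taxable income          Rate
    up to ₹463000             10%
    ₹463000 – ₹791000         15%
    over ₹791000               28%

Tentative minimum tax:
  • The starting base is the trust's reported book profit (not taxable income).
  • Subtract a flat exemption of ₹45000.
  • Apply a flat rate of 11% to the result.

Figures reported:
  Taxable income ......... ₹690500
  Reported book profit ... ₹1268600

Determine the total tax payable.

Standard income tax:
  ₹463000 × 10% = ₹46300
  ₹227500 × 15% = ₹34125
  → ₹80425

Tentative minimum tax:
  Base (reported book profit): ₹1268600
  Less exemption ₹45000 → base ₹1223600
  ₹1223600 × 11% = ₹134596

₹134596 > ₹80425, so the tentative minimum tax is the binding amount.

₹134596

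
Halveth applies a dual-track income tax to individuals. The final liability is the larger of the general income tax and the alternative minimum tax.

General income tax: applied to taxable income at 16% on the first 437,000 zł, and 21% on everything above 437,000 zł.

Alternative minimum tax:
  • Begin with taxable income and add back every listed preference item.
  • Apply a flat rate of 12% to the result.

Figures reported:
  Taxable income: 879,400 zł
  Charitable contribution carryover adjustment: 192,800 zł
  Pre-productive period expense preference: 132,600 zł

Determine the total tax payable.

Alternative minimum tax:
  Adjusted income: 879,400 zł + 192,800 zł + 132,600 zł = 1,204,800 zł
  1,204,800 zł × 12% = 144,576 zł

General income tax:
  437,000 zł × 16% = 69,920 zł
  442,400 zł × 21% = 92,904 zł
  → 162,824 zł

162,824 zł > 144,576 zł, so the general income tax governs.

162,824 zł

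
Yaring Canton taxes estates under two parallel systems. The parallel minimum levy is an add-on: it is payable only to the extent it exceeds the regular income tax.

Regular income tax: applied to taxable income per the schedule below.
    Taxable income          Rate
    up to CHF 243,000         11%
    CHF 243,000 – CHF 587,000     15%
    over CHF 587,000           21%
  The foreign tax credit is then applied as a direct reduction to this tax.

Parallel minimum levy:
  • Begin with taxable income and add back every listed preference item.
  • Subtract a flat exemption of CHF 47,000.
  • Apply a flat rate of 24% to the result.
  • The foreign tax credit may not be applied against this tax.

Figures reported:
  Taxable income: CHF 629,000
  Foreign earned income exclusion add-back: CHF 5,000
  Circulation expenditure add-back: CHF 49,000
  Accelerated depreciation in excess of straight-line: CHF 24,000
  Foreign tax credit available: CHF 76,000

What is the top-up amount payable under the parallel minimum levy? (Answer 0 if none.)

Regular income tax:
  CHF 243,000 × 11% = CHF 26,730
  CHF 344,000 × 15% = CHF 51,600
  CHF 42,000 × 21% = CHF 8,820
  → CHF 87,150
  Less foreign tax credit CHF 76,000 → CHF 11,150

Parallel minimum levy:
  Adjusted income: CHF 629,000 + CHF 5,000 + CHF 49,000 + CHF 24,000 = CHF 707,000
  Less exemption CHF 47,000 → base CHF 660,000
  CHF 660,000 × 24% = CHF 158,400

Excess of parallel minimum levy over regular income tax: CHF 158,400 − CHF 11,150 = CHF 147,250.

CHF 147,250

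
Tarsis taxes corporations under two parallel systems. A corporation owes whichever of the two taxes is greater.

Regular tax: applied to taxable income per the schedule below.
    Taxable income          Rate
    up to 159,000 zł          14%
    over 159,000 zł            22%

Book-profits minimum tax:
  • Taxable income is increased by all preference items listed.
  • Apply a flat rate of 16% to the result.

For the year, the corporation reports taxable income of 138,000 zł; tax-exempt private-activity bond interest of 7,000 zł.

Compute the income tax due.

23,200 zł

Regular tax:
  138,000 zł × 14% = 19,320 zł

Book-profits minimum tax:
  Adjusted income: 138,000 zł + 7,000 zł = 145,000 zł
  145,000 zł × 16% = 23,200 zł

23,200 zł > 19,320 zł, so the book-profits minimum tax is the binding amount.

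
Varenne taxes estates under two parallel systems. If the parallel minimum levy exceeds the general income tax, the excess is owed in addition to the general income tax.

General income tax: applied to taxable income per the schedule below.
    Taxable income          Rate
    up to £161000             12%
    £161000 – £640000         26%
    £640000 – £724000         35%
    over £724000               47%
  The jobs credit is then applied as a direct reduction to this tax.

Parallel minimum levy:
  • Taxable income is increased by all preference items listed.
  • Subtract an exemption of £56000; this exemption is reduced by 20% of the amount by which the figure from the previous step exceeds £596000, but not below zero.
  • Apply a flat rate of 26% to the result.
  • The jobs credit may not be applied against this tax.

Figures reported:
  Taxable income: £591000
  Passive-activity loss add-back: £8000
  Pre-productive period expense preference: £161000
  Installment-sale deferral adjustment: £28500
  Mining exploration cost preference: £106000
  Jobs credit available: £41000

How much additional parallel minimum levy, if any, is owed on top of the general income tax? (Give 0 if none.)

£142450

Parallel minimum levy:
  Adjusted income: £591000 + £8000 + £161000 + £28500 + £106000 = £894500
  Exemption: 20% × (£894500 − £596000) = £59700 ≥ £56000, so the exemption is fully phased out
  Base: £894500 − £0 = £894500
  £894500 × 26% = £232570

General income tax:
  £161000 × 12% = £19320
  £430000 × 26% = £111800
  → £131120
  Less jobs credit £41000 → £90120

Excess of parallel minimum levy over general income tax: £232570 − £90120 = £142450.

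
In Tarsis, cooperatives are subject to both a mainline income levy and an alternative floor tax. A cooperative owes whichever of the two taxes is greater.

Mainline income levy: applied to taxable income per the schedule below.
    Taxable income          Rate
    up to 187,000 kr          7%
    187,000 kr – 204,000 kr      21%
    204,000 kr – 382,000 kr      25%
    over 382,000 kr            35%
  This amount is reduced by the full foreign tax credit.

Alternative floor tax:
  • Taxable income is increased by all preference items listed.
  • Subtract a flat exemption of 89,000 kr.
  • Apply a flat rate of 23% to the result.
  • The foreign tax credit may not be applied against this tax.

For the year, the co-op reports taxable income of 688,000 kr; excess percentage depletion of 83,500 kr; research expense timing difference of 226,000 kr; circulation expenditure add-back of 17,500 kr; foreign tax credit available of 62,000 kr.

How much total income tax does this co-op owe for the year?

Mainline income levy:
  187,000 kr × 7% = 13,090 kr
  17,000 kr × 21% = 3,570 kr
  178,000 kr × 25% = 44,500 kr
  306,000 kr × 35% = 107,100 kr
  → 168,260 kr
  Less foreign tax credit 62,000 kr → 106,260 kr

Alternative floor tax:
  Adjusted income: 688,000 kr + 83,500 kr + 226,000 kr + 17,500 kr = 1,015,000 kr
  Less exemption 89,000 kr → base 926,000 kr
  926,000 kr × 23% = 212,980 kr

212,980 kr > 106,260 kr, so the alternative floor tax is the binding amount.

212,980 kr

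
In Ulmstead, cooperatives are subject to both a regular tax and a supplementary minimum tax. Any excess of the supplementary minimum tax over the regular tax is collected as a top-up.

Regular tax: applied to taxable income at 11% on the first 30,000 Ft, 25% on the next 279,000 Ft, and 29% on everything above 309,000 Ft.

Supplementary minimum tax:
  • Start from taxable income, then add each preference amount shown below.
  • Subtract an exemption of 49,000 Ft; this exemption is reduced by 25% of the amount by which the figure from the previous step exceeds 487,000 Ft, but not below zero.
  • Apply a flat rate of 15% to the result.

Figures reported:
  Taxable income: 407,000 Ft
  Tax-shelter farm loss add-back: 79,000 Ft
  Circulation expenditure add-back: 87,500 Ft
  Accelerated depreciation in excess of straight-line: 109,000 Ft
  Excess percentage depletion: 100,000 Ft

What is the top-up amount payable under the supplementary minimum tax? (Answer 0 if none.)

Regular tax:
  30,000 Ft × 11% = 3,300 Ft
  279,000 Ft × 25% = 69,750 Ft
  98,000 Ft × 29% = 28,420 Ft
  → 101,470 Ft

Supplementary minimum tax:
  Adjusted income: 407,000 Ft + 79,000 Ft + 87,500 Ft + 109,000 Ft + 100,000 Ft = 782,500 Ft
  Exemption: 25% × (782,500 Ft − 487,000 Ft) = 73,875 Ft ≥ 49,000 Ft, so the exemption is fully phased out
  Base: 782,500 Ft − 0 Ft = 782,500 Ft
  782,500 Ft × 15% = 117,375 Ft

Excess of supplementary minimum tax over regular tax: 117,375 Ft − 101,470 Ft = 15,905 Ft.

15,905 Ft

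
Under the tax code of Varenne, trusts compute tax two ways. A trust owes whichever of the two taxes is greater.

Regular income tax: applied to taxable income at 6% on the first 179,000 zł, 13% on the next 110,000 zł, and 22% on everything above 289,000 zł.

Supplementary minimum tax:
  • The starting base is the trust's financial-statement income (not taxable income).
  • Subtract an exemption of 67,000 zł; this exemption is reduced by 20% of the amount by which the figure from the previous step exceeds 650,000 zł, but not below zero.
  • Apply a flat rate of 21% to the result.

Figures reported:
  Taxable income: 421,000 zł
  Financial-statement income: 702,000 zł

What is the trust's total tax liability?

135,534 zł

Regular income tax:
  179,000 zł × 6% = 10,740 zł
  110,000 zł × 13% = 14,300 zł
  132,000 zł × 22% = 29,040 zł
  → 54,080 zł

Supplementary minimum tax:
  Base (financial-statement income): 702,000 zł
  Exemption: 67,000 zł − 20% × (702,000 zł − 650,000 zł) = 67,000 zł − 10,400 zł = 56,600 zł
  Base: 702,000 zł − 56,600 zł = 645,400 zł
  645,400 zł × 21% = 135,534 zł

135,534 zł > 54,080 zł, so the supplementary minimum tax is the binding amount.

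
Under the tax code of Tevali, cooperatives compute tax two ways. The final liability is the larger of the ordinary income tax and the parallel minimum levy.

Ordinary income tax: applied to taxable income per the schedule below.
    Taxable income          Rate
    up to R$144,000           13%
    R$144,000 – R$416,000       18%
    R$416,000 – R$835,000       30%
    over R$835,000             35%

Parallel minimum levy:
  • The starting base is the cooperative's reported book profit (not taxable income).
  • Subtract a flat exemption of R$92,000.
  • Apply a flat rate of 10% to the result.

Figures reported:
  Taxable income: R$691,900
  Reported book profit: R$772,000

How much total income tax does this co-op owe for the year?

R$150,450

Parallel minimum levy:
  Base (reported book profit): R$772,000
  Less exemption R$92,000 → base R$680,000
  R$680,000 × 10% = R$68,000

Ordinary income tax:
  R$144,000 × 13% = R$18,720
  R$272,000 × 18% = R$48,960
  R$275,900 × 30% = R$82,770
  → R$150,450

R$150,450 > R$68,000, so the ordinary income tax governs.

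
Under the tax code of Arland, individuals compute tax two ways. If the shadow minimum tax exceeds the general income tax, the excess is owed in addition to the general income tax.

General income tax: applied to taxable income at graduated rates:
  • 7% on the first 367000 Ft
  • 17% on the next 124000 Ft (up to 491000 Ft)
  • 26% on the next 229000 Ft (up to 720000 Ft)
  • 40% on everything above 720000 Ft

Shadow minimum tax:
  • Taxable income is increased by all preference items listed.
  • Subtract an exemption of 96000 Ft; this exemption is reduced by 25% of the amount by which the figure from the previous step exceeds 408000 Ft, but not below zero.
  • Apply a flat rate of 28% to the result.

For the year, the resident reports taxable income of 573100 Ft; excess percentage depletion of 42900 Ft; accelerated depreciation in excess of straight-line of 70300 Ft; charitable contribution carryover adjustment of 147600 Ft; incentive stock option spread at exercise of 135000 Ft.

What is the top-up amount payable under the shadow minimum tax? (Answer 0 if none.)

Shadow minimum tax:
  Adjusted income: 573100 Ft + 42900 Ft + 70300 Ft + 147600 Ft + 135000 Ft = 968900 Ft
  Exemption: 25% × (968900 Ft − 408000 Ft) = 140225 Ft ≥ 96000 Ft, so the exemption is fully phased out
  Base: 968900 Ft − 0 Ft = 968900 Ft
  968900 Ft × 28% = 271292 Ft

General income tax:
  367000 Ft × 7% = 25690 Ft
  124000 Ft × 17% = 21080 Ft
  82100 Ft × 26% = 21346 Ft
  → 68116 Ft

Excess of shadow minimum tax over general income tax: 271292 Ft − 68116 Ft = 203176 Ft.

203176 Ft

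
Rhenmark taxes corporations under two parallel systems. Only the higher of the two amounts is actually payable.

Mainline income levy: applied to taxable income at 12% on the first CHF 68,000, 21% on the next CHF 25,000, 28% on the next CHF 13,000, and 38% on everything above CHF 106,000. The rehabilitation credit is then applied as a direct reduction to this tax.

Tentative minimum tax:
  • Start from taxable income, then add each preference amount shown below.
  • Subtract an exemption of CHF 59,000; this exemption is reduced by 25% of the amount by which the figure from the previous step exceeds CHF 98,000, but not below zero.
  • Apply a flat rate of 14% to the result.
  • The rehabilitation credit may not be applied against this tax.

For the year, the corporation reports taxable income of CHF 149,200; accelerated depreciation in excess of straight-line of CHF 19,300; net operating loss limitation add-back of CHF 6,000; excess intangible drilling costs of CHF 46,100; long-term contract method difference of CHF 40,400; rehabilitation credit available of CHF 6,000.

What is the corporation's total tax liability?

CHF 33,985

Mainline income levy:
  CHF 68,000 × 12% = CHF 8,160
  CHF 25,000 × 21% = CHF 5,250
  CHF 13,000 × 28% = CHF 3,640
  CHF 43,200 × 38% = CHF 16,416
  → CHF 33,466
  Less rehabilitation credit CHF 6,000 → CHF 27,466

Tentative minimum tax:
  Adjusted income: CHF 149,200 + CHF 19,300 + CHF 6,000 + CHF 46,100 + CHF 40,400 = CHF 261,000
  Exemption: CHF 59,000 − 25% × (CHF 261,000 − CHF 98,000) = CHF 59,000 − CHF 40,750 = CHF 18,250
  Base: CHF 261,000 − CHF 18,250 = CHF 242,750
  CHF 242,750 × 14% = CHF 33,985

CHF 33,985 > CHF 27,466, so the tentative minimum tax is the binding amount.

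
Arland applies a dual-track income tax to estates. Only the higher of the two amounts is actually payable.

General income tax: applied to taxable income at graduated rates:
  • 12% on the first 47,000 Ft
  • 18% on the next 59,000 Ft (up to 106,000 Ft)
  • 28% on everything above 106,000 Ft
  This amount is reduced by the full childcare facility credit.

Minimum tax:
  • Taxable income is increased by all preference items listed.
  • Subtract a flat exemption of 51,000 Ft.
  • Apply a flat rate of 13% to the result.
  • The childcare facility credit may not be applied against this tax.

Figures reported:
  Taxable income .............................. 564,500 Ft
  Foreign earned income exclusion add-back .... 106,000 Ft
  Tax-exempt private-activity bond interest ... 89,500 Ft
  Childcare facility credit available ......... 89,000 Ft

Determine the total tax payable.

92,170 Ft

General income tax:
  47,000 Ft × 12% = 5,640 Ft
  59,000 Ft × 18% = 10,620 Ft
  458,500 Ft × 28% = 128,380 Ft
  → 144,640 Ft
  Less childcare facility credit 89,000 Ft → 55,640 Ft

Minimum tax:
  Adjusted income: 564,500 Ft + 106,000 Ft + 89,500 Ft = 760,000 Ft
  Less exemption 51,000 Ft → base 709,000 Ft
  709,000 Ft × 13% = 92,170 Ft

92,170 Ft > 55,640 Ft, so the minimum tax is the binding amount.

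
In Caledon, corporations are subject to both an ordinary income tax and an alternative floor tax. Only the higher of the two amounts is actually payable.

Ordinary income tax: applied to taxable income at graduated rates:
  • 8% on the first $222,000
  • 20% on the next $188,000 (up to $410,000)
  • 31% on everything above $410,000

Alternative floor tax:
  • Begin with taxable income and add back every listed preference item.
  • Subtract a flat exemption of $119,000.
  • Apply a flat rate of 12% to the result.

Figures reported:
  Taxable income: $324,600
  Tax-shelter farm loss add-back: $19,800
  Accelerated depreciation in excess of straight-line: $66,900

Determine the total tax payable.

Ordinary income tax:
  $222,000 × 8% = $17,760
  $102,600 × 20% = $20,520
  → $38,280

Alternative floor tax:
  Adjusted income: $324,600 + $19,800 + $66,900 = $411,300
  Less exemption $119,000 → base $292,300
  $292,300 × 12% = $35,076

$38,280 > $35,076, so the ordinary income tax governs.

$38,280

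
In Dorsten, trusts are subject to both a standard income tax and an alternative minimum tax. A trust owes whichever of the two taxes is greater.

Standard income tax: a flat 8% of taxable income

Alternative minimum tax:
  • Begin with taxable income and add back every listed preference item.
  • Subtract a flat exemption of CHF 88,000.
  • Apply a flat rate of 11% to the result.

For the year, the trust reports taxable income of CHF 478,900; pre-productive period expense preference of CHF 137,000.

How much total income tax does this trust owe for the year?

CHF 58,069

Alternative minimum tax:
  Adjusted income: CHF 478,900 + CHF 137,000 = CHF 615,900
  Less exemption CHF 88,000 → base CHF 527,900
  CHF 527,900 × 11% = CHF 58,069

Standard income tax:
  CHF 478,900 × 8% = CHF 38,312

CHF 58,069 > CHF 38,312, so the alternative minimum tax is the binding amount.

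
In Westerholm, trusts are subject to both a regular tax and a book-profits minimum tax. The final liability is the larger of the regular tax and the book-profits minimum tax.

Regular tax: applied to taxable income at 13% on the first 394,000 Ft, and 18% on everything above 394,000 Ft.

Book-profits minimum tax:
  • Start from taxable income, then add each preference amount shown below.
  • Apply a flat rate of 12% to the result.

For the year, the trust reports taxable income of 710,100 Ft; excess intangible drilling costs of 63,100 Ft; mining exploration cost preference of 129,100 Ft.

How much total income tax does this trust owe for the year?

108,276 Ft

Book-profits minimum tax:
  Adjusted income: 710,100 Ft + 63,100 Ft + 129,100 Ft = 902,300 Ft
  902,300 Ft × 12% = 108,276 Ft

Regular tax:
  394,000 Ft × 13% = 51,220 Ft
  316,100 Ft × 18% = 56,898 Ft
  → 108,118 Ft

108,276 Ft > 108,118 Ft, so the book-profits minimum tax is the binding amount.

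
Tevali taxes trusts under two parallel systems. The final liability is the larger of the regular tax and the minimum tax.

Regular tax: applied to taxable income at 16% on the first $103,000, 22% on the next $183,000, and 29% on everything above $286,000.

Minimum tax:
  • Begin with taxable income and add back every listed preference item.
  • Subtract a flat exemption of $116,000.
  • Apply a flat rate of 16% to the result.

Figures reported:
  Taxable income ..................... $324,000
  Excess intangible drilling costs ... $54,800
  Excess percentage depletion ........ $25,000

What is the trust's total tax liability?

Minimum tax:
  Adjusted income: $324,000 + $54,800 + $25,000 = $403,800
  Less exemption $116,000 → base $287,800
  $287,800 × 16% = $46,048

Regular tax:
  $103,000 × 16% = $16,480
  $183,000 × 22% = $40,260
  $38,000 × 29% = $11,020
  → $67,760

$67,760 > $46,048, so the regular tax governs.

$67,760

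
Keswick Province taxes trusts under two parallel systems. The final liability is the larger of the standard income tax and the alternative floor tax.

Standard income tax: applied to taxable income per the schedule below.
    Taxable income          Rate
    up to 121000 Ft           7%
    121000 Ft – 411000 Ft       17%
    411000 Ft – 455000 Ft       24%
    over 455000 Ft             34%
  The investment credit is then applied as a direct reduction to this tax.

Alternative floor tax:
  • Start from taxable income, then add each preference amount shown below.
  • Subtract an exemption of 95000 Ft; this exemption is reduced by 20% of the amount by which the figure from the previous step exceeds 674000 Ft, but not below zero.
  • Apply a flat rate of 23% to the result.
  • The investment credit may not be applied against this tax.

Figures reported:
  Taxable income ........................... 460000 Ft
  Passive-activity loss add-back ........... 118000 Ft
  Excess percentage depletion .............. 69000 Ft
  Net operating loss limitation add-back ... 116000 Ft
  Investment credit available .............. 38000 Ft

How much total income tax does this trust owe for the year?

Standard income tax:
  121000 Ft × 7% = 8470 Ft
  290000 Ft × 17% = 49300 Ft
  44000 Ft × 24% = 10560 Ft
  5000 Ft × 34% = 1700 Ft
  → 70030 Ft
  Less investment credit 38000 Ft → 32030 Ft

Alternative floor tax:
  Adjusted income: 460000 Ft + 118000 Ft + 69000 Ft + 116000 Ft = 763000 Ft
  Exemption: 95000 Ft − 20% × (763000 Ft − 674000 Ft) = 95000 Ft − 17800 Ft = 77200 Ft
  Base: 763000 Ft − 77200 Ft = 685800 Ft
  685800 Ft × 23% = 157734 Ft

157734 Ft > 32030 Ft, so the alternative floor tax is the binding amount.

157734 Ft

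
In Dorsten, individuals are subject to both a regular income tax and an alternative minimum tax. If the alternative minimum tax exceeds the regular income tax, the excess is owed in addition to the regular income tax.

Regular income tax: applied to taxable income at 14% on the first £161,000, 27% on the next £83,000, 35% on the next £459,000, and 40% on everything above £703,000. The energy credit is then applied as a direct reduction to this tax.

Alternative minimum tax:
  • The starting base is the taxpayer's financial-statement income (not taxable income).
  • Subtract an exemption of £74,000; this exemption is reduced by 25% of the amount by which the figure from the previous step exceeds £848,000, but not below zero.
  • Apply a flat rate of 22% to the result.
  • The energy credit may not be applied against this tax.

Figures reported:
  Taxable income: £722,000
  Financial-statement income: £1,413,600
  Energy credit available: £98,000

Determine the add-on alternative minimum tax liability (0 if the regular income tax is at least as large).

£195,792

Regular income tax:
  £161,000 × 14% = £22,540
  £83,000 × 27% = £22,410
  £459,000 × 35% = £160,650
  £19,000 × 40% = £7,600
  → £213,200
  Less energy credit £98,000 → £115,200

Alternative minimum tax:
  Base (financial-statement income): £1,413,600
  Exemption: 25% × (£1,413,600 − £848,000) = £141,400 ≥ £74,000, so the exemption is fully phased out
  Base: £1,413,600 − £0 = £1,413,600
  £1,413,600 × 22% = £310,992

Excess of alternative minimum tax over regular income tax: £310,992 − £115,200 = £195,792.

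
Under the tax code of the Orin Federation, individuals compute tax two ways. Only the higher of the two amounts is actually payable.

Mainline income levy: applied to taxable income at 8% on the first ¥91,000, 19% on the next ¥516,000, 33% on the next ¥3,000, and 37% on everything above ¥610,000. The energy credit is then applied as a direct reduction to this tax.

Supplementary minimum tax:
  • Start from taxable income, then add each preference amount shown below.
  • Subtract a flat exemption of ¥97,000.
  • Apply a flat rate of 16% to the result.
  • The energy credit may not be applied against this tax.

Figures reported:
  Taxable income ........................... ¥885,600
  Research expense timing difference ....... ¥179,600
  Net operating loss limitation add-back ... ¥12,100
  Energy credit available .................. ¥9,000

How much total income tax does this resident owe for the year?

Supplementary minimum tax:
  Adjusted income: ¥885,600 + ¥179,600 + ¥12,100 = ¥1,077,300
  Less exemption ¥97,000 → base ¥980,300
  ¥980,300 × 16% = ¥156,848

Mainline income levy:
  ¥91,000 × 8% = ¥7,280
  ¥516,000 × 19% = ¥98,040
  ¥3,000 × 33% = ¥990
  ¥275,600 × 37% = ¥101,972
  → ¥208,282
  Less energy credit ¥9,000 → ¥199,282

¥199,282 > ¥156,848, so the mainline income levy governs.

¥199,282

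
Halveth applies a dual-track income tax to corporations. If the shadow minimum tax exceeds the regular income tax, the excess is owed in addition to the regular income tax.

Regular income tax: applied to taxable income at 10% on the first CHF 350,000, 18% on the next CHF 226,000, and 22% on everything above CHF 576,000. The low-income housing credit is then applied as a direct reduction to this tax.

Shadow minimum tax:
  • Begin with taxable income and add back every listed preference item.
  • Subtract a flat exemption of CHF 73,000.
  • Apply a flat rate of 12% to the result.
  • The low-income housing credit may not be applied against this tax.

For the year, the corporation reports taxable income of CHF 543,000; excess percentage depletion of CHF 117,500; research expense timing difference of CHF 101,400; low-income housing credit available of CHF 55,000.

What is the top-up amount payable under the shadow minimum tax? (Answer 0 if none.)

CHF 67,928

Shadow minimum tax:
  Adjusted income: CHF 543,000 + CHF 117,500 + CHF 101,400 = CHF 761,900
  Less exemption CHF 73,000 → base CHF 688,900
  CHF 688,900 × 12% = CHF 82,668

Regular income tax:
  CHF 350,000 × 10% = CHF 35,000
  CHF 193,000 × 18% = CHF 34,740
  → CHF 69,740
  Less low-income housing credit CHF 55,000 → CHF 14,740

Excess of shadow minimum tax over regular income tax: CHF 82,668 − CHF 14,740 = CHF 67,928.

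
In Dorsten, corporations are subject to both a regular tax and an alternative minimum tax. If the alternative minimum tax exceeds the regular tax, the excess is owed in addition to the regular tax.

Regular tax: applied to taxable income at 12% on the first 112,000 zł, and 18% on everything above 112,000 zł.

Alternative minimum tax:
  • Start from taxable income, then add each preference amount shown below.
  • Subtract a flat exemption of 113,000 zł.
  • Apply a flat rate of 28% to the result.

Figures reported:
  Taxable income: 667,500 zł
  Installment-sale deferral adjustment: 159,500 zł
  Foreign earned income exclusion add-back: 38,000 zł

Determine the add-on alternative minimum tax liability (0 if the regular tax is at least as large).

Alternative minimum tax:
  Adjusted income: 667,500 zł + 159,500 zł + 38,000 zł = 865,000 zł
  Less exemption 113,000 zł → base 752,000 zł
  752,000 zł × 28% = 210,560 zł

Regular tax:
  112,000 zł × 12% = 13,440 zł
  555,500 zł × 18% = 99,990 zł
  → 113,430 zł

Excess of alternative minimum tax over regular tax: 210,560 zł − 113,430 zł = 97,130 zł.

97,130 zł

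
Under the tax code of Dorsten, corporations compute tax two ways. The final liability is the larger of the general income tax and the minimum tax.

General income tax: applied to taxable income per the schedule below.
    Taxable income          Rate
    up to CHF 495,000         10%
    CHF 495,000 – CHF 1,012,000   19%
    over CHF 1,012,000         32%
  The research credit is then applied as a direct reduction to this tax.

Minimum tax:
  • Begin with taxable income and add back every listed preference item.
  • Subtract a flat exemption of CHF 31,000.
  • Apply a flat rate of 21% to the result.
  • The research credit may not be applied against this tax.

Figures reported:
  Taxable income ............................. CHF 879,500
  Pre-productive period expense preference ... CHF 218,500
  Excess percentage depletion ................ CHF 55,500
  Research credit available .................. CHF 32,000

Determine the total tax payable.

Minimum tax:
  Adjusted income: CHF 879,500 + CHF 218,500 + CHF 55,500 = CHF 1,153,500
  Less exemption CHF 31,000 → base CHF 1,122,500
  CHF 1,122,500 × 21% = CHF 235,725

General income tax:
  CHF 495,000 × 10% = CHF 49,500
  CHF 384,500 × 19% = CHF 73,055
  → CHF 122,555
  Less research credit CHF 32,000 → CHF 90,555

CHF 235,725 > CHF 90,555, so the minimum tax is the binding amount.

CHF 235,725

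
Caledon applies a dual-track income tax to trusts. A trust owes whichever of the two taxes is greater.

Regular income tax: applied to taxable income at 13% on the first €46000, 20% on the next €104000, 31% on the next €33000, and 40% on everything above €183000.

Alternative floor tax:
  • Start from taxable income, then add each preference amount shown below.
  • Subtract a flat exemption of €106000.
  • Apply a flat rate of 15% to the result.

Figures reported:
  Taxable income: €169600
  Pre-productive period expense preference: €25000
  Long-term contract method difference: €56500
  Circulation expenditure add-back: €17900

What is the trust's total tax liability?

€32856

Regular income tax:
  €46000 × 13% = €5980
  €104000 × 20% = €20800
  €19600 × 31% = €6076
  → €32856

Alternative floor tax:
  Adjusted income: €169600 + €25000 + €56500 + €17900 = €269000
  Less exemption €106000 → base €163000
  €163000 × 15% = €24450

€32856 > €24450, so the regular income tax governs.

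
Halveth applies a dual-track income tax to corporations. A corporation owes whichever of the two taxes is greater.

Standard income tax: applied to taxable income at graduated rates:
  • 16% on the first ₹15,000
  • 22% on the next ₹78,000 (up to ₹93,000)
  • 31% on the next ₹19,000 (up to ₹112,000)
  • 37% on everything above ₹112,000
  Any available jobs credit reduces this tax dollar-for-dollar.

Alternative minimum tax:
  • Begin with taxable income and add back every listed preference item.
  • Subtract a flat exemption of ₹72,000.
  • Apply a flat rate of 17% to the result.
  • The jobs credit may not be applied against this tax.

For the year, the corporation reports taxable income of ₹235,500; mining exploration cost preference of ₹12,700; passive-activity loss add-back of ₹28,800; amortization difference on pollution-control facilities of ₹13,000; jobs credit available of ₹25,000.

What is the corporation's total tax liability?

Alternative minimum tax:
  Adjusted income: ₹235,500 + ₹12,700 + ₹28,800 + ₹13,000 = ₹290,000
  Less exemption ₹72,000 → base ₹218,000
  ₹218,000 × 17% = ₹37,060

Standard income tax:
  ₹15,000 × 16% = ₹2,400
  ₹78,000 × 22% = ₹17,160
  ₹19,000 × 31% = ₹5,890
  ₹123,500 × 37% = ₹45,695
  → ₹71,145
  Less jobs credit ₹25,000 → ₹46,145

₹46,145 > ₹37,060, so the standard income tax governs.

₹46,145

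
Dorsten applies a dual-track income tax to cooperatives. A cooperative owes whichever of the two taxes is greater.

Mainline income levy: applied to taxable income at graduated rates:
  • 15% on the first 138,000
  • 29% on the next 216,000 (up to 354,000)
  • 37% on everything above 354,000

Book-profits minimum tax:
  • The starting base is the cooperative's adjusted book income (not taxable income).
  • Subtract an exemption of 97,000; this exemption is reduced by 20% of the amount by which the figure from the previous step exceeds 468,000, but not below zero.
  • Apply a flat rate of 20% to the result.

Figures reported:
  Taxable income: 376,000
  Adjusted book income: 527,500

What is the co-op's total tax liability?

91,480

Book-profits minimum tax:
  Base (adjusted book income): 527,500
  Exemption: 97,000 − 20% × (527,500 − 468,000) = 97,000 − 11,900 = 85,100
  Base: 527,500 − 85,100 = 442,400
  442,400 × 20% = 88,480

Mainline income levy:
  138,000 × 15% = 20,700
  216,000 × 29% = 62,640
  22,000 × 37% = 8,140
  → 91,480

91,480 > 88,480, so the mainline income levy governs.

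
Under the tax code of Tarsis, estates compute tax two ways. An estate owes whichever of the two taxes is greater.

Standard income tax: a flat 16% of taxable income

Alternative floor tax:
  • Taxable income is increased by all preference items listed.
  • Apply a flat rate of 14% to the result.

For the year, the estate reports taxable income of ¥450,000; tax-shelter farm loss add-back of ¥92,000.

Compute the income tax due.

¥75,880

Alternative floor tax:
  Adjusted income: ¥450,000 + ¥92,000 = ¥542,000
  ¥542,000 × 14% = ¥75,880

Standard income tax:
  ¥450,000 × 16% = ¥72,000

¥75,880 > ¥72,000, so the alternative floor tax is the binding amount.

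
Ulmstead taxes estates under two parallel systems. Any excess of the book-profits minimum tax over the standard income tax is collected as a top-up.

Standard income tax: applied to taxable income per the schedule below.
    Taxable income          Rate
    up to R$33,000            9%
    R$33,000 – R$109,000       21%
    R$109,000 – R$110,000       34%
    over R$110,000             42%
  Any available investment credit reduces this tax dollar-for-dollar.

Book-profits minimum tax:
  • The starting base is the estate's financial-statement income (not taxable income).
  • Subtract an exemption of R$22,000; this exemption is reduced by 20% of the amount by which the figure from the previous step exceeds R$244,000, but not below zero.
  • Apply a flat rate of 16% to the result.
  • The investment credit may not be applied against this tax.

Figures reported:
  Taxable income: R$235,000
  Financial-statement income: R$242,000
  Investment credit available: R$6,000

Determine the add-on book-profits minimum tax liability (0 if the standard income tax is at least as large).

R$0

Book-profits minimum tax:
  Base (financial-statement income): R$242,000
  Exemption: R$242,000 ≤ R$244,000, so full R$22,000 applies
  Base: R$242,000 − R$22,000 = R$220,000
  R$220,000 × 16% = R$35,200

Standard income tax:
  R$33,000 × 9% = R$2,970
  R$76,000 × 21% = R$15,960
  R$1,000 × 34% = R$340
  R$125,000 × 42% = R$52,500
  → R$71,770
  Less investment credit R$6,000 → R$65,770

R$35,200 ≤ R$65,770, so no add-on is due.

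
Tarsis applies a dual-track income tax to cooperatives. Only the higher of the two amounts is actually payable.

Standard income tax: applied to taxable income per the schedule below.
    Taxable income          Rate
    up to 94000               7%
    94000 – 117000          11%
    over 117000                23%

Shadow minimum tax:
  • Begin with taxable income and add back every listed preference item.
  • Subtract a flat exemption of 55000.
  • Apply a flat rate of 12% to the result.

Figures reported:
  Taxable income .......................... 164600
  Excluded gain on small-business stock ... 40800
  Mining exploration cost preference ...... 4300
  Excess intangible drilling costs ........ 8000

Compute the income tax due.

20058

Standard income tax:
  94000 × 7% = 6580
  23000 × 11% = 2530
  47600 × 23% = 10948
  → 20058

Shadow minimum tax:
  Adjusted income: 164600 + 40800 + 4300 + 8000 = 217700
  Less exemption 55000 → base 162700
  162700 × 12% = 19524

20058 > 19524, so the standard income tax governs.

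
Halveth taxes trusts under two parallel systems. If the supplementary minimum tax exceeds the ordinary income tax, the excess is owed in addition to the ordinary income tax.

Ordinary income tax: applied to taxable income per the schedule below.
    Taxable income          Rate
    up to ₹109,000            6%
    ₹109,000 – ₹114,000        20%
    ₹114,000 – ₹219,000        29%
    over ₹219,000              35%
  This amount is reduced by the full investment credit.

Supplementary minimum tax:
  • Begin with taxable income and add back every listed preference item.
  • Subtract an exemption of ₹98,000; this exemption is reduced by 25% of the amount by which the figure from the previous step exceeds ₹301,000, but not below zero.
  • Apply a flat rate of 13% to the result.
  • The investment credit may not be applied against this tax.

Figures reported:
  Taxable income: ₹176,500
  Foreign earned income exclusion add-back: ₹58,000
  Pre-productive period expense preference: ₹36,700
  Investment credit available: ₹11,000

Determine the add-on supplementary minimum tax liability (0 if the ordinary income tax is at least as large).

Supplementary minimum tax:
  Adjusted income: ₹176,500 + ₹58,000 + ₹36,700 = ₹271,200
  Exemption: ₹271,200 ≤ ₹301,000, so full ₹98,000 applies
  Base: ₹271,200 − ₹98,000 = ₹173,200
  ₹173,200 × 13% = ₹22,516

Ordinary income tax:
  ₹109,000 × 6% = ₹6,540
  ₹5,000 × 20% = ₹1,000
  ₹62,500 × 29% = ₹18,125
  → ₹25,665
  Less investment credit ₹11,000 → ₹14,665

Excess of supplementary minimum tax over ordinary income tax: ₹22,516 − ₹14,665 = ₹7,851.

₹7,851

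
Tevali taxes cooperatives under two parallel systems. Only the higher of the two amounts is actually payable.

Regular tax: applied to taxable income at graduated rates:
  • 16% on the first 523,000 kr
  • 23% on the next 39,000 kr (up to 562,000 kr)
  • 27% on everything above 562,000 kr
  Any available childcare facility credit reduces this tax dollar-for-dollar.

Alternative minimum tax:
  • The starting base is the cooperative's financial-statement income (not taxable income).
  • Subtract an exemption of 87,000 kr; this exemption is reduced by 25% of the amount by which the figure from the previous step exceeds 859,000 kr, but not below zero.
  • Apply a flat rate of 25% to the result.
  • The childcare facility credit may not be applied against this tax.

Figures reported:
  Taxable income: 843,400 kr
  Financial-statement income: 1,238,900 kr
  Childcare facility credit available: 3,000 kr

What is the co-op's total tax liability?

Regular tax:
  523,000 kr × 16% = 83,680 kr
  39,000 kr × 23% = 8,970 kr
  281,400 kr × 27% = 75,978 kr
  → 168,628 kr
  Less childcare facility credit 3,000 kr → 165,628 kr

Alternative minimum tax:
  Base (financial-statement income): 1,238,900 kr
  Exemption: 25% × (1,238,900 kr − 859,000 kr) = 94,975 kr ≥ 87,000 kr, so the exemption is fully phased out
  Base: 1,238,900 kr − 0 kr = 1,238,900 kr
  1,238,900 kr × 25% = 309,725 kr

309,725 kr > 165,628 kr, so the alternative minimum tax is the binding amount.

309,725 kr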